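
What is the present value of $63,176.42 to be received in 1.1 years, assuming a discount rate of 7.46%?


Present value formula: PV = FV / (1 + r)^t
PV = $63,176.42 / (1 + 0.0746)^1.1
PV = $63,176.42 / 1.08235947
PV = $58,369.17

PV = FV / (1 + r)^t = $58,369.17


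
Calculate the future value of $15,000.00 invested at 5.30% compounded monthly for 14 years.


Compound interest formula: A = P(1 + r/n)^(nt)
A = $15,000.00 × (1 + 0.053/12)^(12 × 14)
Growth factor: (1 + 0.053/12)^168 = 2.0967032
A = $15,000.00 × 2.0967032
A = $31,450.55

A = P(1 + r/n)^(nt) = $31,450.55


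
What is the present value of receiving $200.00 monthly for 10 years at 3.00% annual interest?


Present value of an ordinary annuity: PV = PMT × (1 − (1 + r)^(−n)) / r
Monthly rate r = 0.03/12 = 0.0025, n = 120
PV = $200.00 × (1 − (1 + 0.03/12)^(−120)) / (0.03/12)
PV = $200.00 × 103.561753
PV = $20,712.35

PV = PMT × (1-(1+r)^(-n))/r = $20,712.35


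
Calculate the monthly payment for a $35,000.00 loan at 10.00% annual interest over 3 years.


Loan payment formula: PMT = PV × r / (1 − (1 + r)^(−n))
Monthly rate r = 0.1/12 ≈ 0.00833333, n = 36 months
Denominator: 1 − (1 + 0.1/12)^(−36) = 0.258260
PMT = $35,000.00 × (0.1/12) / 0.258260
PMT = $1,129.35 per month

PMT = PV × r / (1-(1+r)^(-n)) = $1,129.35/month


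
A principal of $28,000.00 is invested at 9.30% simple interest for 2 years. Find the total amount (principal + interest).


Total amount formula: A = P(1 + rt) = P + P·r·t
Interest: I = P × r × t = $28,000.00 × 0.093 × 2 = $5,208.00
A = P + I = $28,000.00 + $5,208.00 = $33,208.00

A = P + I = P(1 + rt) = $33,208.00


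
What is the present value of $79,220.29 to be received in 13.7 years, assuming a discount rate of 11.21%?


Present value formula: PV = FV / (1 + r)^t
PV = $79,220.29 / (1 + 0.1121)^13.7
PV = $79,220.29 / 4.287169
PV = $18,478.46

PV = FV / (1 + r)^t = $18,478.46


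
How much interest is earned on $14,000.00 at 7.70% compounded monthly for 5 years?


Compound interest earned = final amount − principal.
A = P(1 + r/n)^(nt) = $14,000.00 × (1 + 0.077/12)^(12 × 5) = $20,549.31
Interest = A − P = $20,549.31 − $14,000.00 = $6,549.31

Interest = A - P = $6,549.31


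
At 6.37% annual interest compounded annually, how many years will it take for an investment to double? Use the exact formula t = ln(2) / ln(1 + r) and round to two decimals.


Doubling condition: (1 + r)^t = 2
Take ln of both sides: t × ln(1 + r) = ln(2)
t = ln(2) / ln(1 + r)
t = 0.693147 / 0.061753
t = 11.22

t = ln(2) / ln(1 + r) = 11.22 years


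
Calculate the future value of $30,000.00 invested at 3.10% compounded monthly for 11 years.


Compound interest formula: A = P(1 + r/n)^(nt)
A = $30,000.00 × (1 + 0.031/12)^(12 × 11)
Growth factor: (1 + 0.031/12)^132 = 1.405735
A = $30,000.00 × 1.405735
A = $42,172.05

A = P(1 + r/n)^(nt) = $42,172.05


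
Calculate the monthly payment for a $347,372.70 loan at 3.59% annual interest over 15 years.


Loan payment formula: PMT = PV × r / (1 − (1 + r)^(−n))
Monthly rate r = 0.0359/12 ≈ 0.00299167, n = 180 months
Denominator: 1 − (1 + 0.0359/12)^(−180) = 0.415908
PMT = $347,372.70 × (0.0359/12) / 0.415908
PMT = $2,498.69 per month

PMT = PV × r / (1-(1+r)^(-n)) = $2,498.69/month


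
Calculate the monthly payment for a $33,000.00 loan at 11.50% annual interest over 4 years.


Loan payment formula: PMT = PV × r / (1 − (1 + r)^(−n))
Monthly rate r = 0.115/12 ≈ 0.00958333, n = 48 months
Denominator: 1 − (1 + 0.115/12)^(−48) = 0.367332
PMT = $33,000.00 × (0.115/12) / 0.367332
PMT = $860.94 per month

PMT = PV × r / (1-(1+r)^(-n)) = $860.94/month


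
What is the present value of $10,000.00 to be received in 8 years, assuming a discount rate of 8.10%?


Present value formula: PV = FV / (1 + r)^t
PV = $10,000.00 / (1 + 0.081)^8
PV = $10,000.00 / 1.864685
PV = $5,362.84

PV = FV / (1 + r)^t = $5,362.84


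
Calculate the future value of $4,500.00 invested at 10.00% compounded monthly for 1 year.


Compound interest formula: A = P(1 + r/n)^(nt)
A = $4,500.00 × (1 + 0.1/12)^(12 × 1)
Growth factor: (1 + 0.1/12)^12 = 1.104713
A = $4,500.00 × 1.104713
A = $4,971.21

A = P(1 + r/n)^(nt) = $4,971.21


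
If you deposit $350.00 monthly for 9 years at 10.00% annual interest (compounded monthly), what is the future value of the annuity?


Future value of an ordinary annuity: FV = PMT × ((1 + r)^n − 1) / r
Monthly rate r = 0.1/12 ≈ 0.00833333, n = 108
FV = $350.00 × ((1 + 0.1/12)^108 − 1) / (0.1/12)
FV = $350.00 × 174.053713
FV = $60,918.80

FV = PMT × ((1+r)^n - 1)/r = $60,918.80


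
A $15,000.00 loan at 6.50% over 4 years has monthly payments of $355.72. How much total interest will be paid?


Total paid over the life of the loan = PMT × n.
Total paid = $355.72 × 48 = $17,074.56
Total interest = total paid − principal = $17,074.56 − $15,000.00 = $2,074.56

Total interest = (PMT × n) - PV = $2,074.56


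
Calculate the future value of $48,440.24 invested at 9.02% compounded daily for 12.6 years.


Compound interest formula: A = P(1 + r/n)^(nt)
A = $48,440.24 × (1 + 0.0902/365)^(365 × 12.6)
Growth factor: (1 + 0.0902/365)^4599 = 3.1154687
A = $48,440.24 × 3.1154687
A = $150,914.05

A = P(1 + r/n)^(nt) = $150,914.05


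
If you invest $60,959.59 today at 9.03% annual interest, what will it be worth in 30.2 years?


Future value formula: FV = PV × (1 + r)^t
FV = $60,959.59 × (1 + 0.0903)^30.2
FV = $60,959.59 × 13.6109853
FV = $829,720.08

FV = PV × (1 + r)^t = $829,720.08


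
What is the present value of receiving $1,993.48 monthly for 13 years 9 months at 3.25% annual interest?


Present value of an ordinary annuity: PV = PMT × (1 − (1 + r)^(−n)) / r
Monthly rate r = 0.0325/12 ≈ 0.00270833, n = 165
PV = $1,993.48 × (1 − (1 + 0.0325/12)^(−165)) / (0.0325/12)
PV = $1,993.48 × 132.919259
PV = $264,971.88

PV = PMT × (1-(1+r)^(-n))/r = $264,971.88


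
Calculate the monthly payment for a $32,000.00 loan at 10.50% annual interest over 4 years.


Loan payment formula: PMT = PV × r / (1 − (1 + r)^(−n))
Monthly rate r = 0.105/12 = 0.00875, n = 48 months
Denominator: 1 − (1 + 0.105/12)^(−48) = 0.341752
PMT = $32,000.00 × (0.105/12) / 0.341752
PMT = $819.31 per month

PMT = PV × r / (1-(1+r)^(-n)) = $819.31/month


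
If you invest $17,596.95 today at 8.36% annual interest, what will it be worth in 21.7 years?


Future value formula: FV = PV × (1 + r)^t
FV = $17,596.95 × (1 + 0.0836)^21.7
FV = $17,596.95 × 5.7102776
FV = $100,483.47

FV = PV × (1 + r)^t = $100,483.47


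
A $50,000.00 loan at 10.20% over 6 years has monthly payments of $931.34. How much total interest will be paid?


Total paid over the life of the loan = PMT × n.
Total paid = $931.34 × 72 = $67,056.48
Total interest = total paid − principal = $67,056.48 − $50,000.00 = $17,056.48

Total interest = (PMT × n) - PV = $17,056.48


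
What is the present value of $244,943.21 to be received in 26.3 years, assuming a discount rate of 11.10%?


Present value formula: PV = FV / (1 + r)^t
PV = $244,943.21 / (1 + 0.111)^26.3
PV = $244,943.21 / 15.932347
PV = $15,373.96

PV = FV / (1 + r)^t = $15,373.96


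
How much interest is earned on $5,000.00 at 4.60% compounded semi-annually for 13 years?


Compound interest earned = final amount − principal.
A = P(1 + r/n)^(nt) = $5,000.00 × (1 + 0.046/2)^(2 × 13) = $9,031.01
Interest = A − P = $9,031.01 − $5,000.00 = $4,031.01

Interest = A - P = $4,031.01


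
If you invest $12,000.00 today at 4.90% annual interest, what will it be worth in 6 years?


Future value formula: FV = PV × (1 + r)^t
FV = $12,000.00 × (1 + 0.049)^6
FV = $12,000.00 × 1.332456
FV = $15,989.47

FV = PV × (1 + r)^t = $15,989.47


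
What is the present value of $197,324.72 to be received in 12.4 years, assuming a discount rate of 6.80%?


Present value formula: PV = FV / (1 + r)^t
PV = $197,324.72 / (1 + 0.068)^12.4
PV = $197,324.72 / 2.2609113
PV = $87,276.63

PV = FV / (1 + r)^t = $87,276.63


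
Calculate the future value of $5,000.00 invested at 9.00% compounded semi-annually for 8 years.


Compound interest formula: A = P(1 + r/n)^(nt)
A = $5,000.00 × (1 + 0.09/2)^(2 × 8)
Growth factor: (1 + 0.09/2)^16 = 2.022370
A = $5,000.00 × 2.022370
A = $10,111.85

A = P(1 + r/n)^(nt) = $10,111.85


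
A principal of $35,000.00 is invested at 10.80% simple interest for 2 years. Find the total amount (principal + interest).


Total amount formula: A = P(1 + rt) = P + P·r·t
Interest: I = P × r × t = $35,000.00 × 0.108 × 2 = $7,560.00
A = P + I = $35,000.00 + $7,560.00 = $42,560.00

A = P + I = P(1 + rt) = $42,560.00


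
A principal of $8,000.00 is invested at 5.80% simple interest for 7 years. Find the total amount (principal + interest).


Total amount formula: A = P(1 + rt) = P + P·r·t
Interest: I = P × r × t = $8,000.00 × 0.058 × 7 = $3,248.00
A = P + I = $8,000.00 + $3,248.00 = $11,248.00

A = P + I = P(1 + rt) = $11,248.00


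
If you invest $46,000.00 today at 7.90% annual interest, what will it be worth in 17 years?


Future value formula: FV = PV × (1 + r)^t
FV = $46,000.00 × (1 + 0.079)^17
FV = $46,000.00 × 3.6422065
FV = $167,541.50

FV = PV × (1 + r)^t = $167,541.50


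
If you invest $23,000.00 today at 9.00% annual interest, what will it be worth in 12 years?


Future value formula: FV = PV × (1 + r)^t
FV = $23,000.00 × (1 + 0.09)^12
FV = $23,000.00 × 2.8126648
FV = $64,691.29

FV = PV × (1 + r)^t = $64,691.29


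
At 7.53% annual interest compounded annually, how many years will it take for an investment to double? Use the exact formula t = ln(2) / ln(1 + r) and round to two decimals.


Doubling condition: (1 + r)^t = 2
Take ln of both sides: t × ln(1 + r) = ln(2)
t = ln(2) / ln(1 + r)
t = 0.693147 / 0.072600
t = 9.55

t = ln(2) / ln(1 + r) = 9.55 years


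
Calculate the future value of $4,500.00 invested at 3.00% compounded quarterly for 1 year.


Compound interest formula: A = P(1 + r/n)^(nt)
A = $4,500.00 × (1 + 0.03/4)^(4 × 1)
Growth factor: (1 + 0.03/4)^4 = 1.030339
A = $4,500.00 × 1.030339
A = $4,636.53

A = P(1 + r/n)^(nt) = $4,636.53


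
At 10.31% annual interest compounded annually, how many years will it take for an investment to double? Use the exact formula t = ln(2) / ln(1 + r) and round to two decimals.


Doubling condition: (1 + r)^t = 2
Take ln of both sides: t × ln(1 + r) = ln(2)
t = ln(2) / ln(1 + r)
t = 0.693147 / 0.098124
t = 7.06

t = ln(2) / ln(1 + r) = 7.06 years


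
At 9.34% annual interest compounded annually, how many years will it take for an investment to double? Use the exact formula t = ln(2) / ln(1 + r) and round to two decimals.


Doubling condition: (1 + r)^t = 2
Take ln of both sides: t × ln(1 + r) = ln(2)
t = ln(2) / ln(1 + r)
t = 0.693147 / 0.089292
t = 7.76

t = ln(2) / ln(1 + r) = 7.76 years


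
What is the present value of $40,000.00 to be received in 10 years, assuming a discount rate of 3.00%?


Present value formula: PV = FV / (1 + r)^t
PV = $40,000.00 / (1 + 0.03)^10
PV = $40,000.00 / 1.343916
PV = $29,763.76

PV = FV / (1 + r)^t = $29,763.76


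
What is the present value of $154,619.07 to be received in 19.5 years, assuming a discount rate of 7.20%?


Present value formula: PV = FV / (1 + r)^t
PV = $154,619.07 / (1 + 0.072)^19.5
PV = $154,619.07 / 3.879702
PV = $39,853.34

PV = FV / (1 + r)^t = $39,853.34


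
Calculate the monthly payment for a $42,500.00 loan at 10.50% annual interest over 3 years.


Loan payment formula: PMT = PV × r / (1 − (1 + r)^(−n))
Monthly rate r = 0.105/12 = 0.00875, n = 36 months
Denominator: 1 − (1 + 0.105/12)^(−36) = 0.269211
PMT = $42,500.00 × (0.105/12) / 0.269211
PMT = $1,381.35 per month

PMT = PV × r / (1-(1+r)^(-n)) = $1,381.35/month


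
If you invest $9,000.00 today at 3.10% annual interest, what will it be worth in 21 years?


Future value formula: FV = PV × (1 + r)^t
FV = $9,000.00 × (1 + 0.031)^21
FV = $9,000.00 × 1.898593
FV = $17,087.34

FV = PV × (1 + r)^t = $17,087.34


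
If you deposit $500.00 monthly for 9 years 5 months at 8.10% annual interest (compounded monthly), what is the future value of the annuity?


Future value of an ordinary annuity: FV = PMT × ((1 + r)^n − 1) / r
Monthly rate r = 0.081/12 = 0.00675, n = 113
FV = $500.00 × ((1 + 0.081/12)^113 − 1) / (0.081/12)
FV = $500.00 × 168.692835
FV = $84,346.42

FV = PMT × ((1+r)^n - 1)/r = $84,346.42


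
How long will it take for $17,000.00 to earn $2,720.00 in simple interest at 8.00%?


Rearrange the simple interest formula for t:
I = P × r × t  ⇒  t = I / (P × r)
t = $2,720.00 / ($17,000.00 × 0.08)
t = 2

t = I/(P×r) = 2 years


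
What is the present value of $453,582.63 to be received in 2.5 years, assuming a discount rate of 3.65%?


Present value formula: PV = FV / (1 + r)^t
PV = $453,582.63 / (1 + 0.0365)^2.5
PV = $453,582.63 / 1.0937631
PV = $414,699.15

PV = FV / (1 + r)^t = $414,699.15


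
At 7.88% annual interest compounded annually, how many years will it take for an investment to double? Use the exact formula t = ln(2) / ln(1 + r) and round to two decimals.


Doubling condition: (1 + r)^t = 2
Take ln of both sides: t × ln(1 + r) = ln(2)
t = ln(2) / ln(1 + r)
t = 0.693147 / 0.075849
t = 9.14

t = ln(2) / ln(1 + r) = 9.14 years


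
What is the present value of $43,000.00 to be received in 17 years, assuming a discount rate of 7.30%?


Present value formula: PV = FV / (1 + r)^t
PV = $43,000.00 / (1 + 0.073)^17
PV = $43,000.00 / 3.3128004
PV = $12,979.95

PV = FV / (1 + r)^t = $12,979.95


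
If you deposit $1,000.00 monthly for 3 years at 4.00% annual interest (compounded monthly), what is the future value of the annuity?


Future value of an ordinary annuity: FV = PMT × ((1 + r)^n − 1) / r
Monthly rate r = 0.04/12 ≈ 0.00333333, n = 36
FV = $1,000.00 × ((1 + 0.04/12)^36 − 1) / (0.04/12)
FV = $1,000.00 × 38.181562
FV = $38,181.56

FV = PMT × ((1+r)^n - 1)/r = $38,181.56


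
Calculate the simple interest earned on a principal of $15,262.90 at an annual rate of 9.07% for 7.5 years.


Simple interest formula: I = P × r × t
I = $15,262.90 × 0.0907 × 7.5
I = $10,382.59

I = P × r × t = $10,382.59


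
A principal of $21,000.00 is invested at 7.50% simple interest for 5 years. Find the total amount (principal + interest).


Total amount formula: A = P(1 + rt) = P + P·r·t
Interest: I = P × r × t = $21,000.00 × 0.075 × 5 = $7,875.00
A = P + I = $21,000.00 + $7,875.00 = $28,875.00

A = P + I = P(1 + rt) = $28,875.00


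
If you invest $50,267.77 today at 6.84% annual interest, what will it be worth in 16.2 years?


Future value formula: FV = PV × (1 + r)^t
FV = $50,267.77 × (1 + 0.0684)^16.2
FV = $50,267.77 × 2.92071274
FV = $146,817.72

FV = PV × (1 + r)^t = $146,817.72


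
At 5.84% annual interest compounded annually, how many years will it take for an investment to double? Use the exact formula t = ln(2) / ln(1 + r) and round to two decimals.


Doubling condition: (1 + r)^t = 2
Take ln of both sides: t × ln(1 + r) = ln(2)
t = ln(2) / ln(1 + r)
t = 0.693147 / 0.056758
t = 12.21

t = ln(2) / ln(1 + r) = 12.21 years


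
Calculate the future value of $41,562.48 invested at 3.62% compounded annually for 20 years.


Compound interest formula: A = P(1 + r/n)^(nt)
A = $41,562.48 × (1 + 0.0362/1)^(1 × 20)
Growth factor: (1 + 0.0362/1)^20 = 2.03644066
A = $41,562.48 × 2.03644066
A = $84,639.52

A = P(1 + r/n)^(nt) = $84,639.52


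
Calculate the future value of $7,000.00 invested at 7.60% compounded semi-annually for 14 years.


Compound interest formula: A = P(1 + r/n)^(nt)
A = $7,000.00 × (1 + 0.076/2)^(2 × 14)
Growth factor: (1 + 0.076/2)^28 = 2.8413576
A = $7,000.00 × 2.8413576
A = $19,889.50

A = P(1 + r/n)^(nt) = $19,889.50


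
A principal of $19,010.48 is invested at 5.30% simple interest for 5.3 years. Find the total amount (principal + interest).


Total amount formula: A = P(1 + rt) = P + P·r·t
Interest: I = P × r × t = $19,010.48 × 0.053 × 5.3 = $5,340.04
A = P + I = $19,010.48 + $5,340.04 = $24,350.52

A = P + I = P(1 + rt) = $24,350.52


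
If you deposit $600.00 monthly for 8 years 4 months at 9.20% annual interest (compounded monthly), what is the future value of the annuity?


Future value of an ordinary annuity: FV = PMT × ((1 + r)^n − 1) / r
Monthly rate r = 0.092/12 ≈ 0.00766667, n = 100
FV = $600.00 × ((1 + 0.092/12)^100 − 1) / (0.092/12)
FV = $600.00 × 149.516631
FV = $89,709.98

FV = PMT × ((1+r)^n - 1)/r = $89,709.98


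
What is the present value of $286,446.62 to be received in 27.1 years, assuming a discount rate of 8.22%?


Present value formula: PV = FV / (1 + r)^t
PV = $286,446.62 / (1 + 0.0822)^27.1
PV = $286,446.62 / 8.506170
PV = $33,675.16

PV = FV / (1 + r)^t = $33,675.16


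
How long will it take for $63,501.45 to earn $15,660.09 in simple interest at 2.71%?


Rearrange the simple interest formula for t:
I = P × r × t  ⇒  t = I / (P × r)
t = $15,660.09 / ($63,501.45 × 0.0271)
t = 9.1

t = I/(P×r) = 9.1 years


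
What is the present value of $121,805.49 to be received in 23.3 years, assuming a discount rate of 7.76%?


Present value formula: PV = FV / (1 + r)^t
PV = $121,805.49 / (1 + 0.0776)^23.3
PV = $121,805.49 / 5.705079
PV = $21,350.36

PV = FV / (1 + r)^t = $21,350.36


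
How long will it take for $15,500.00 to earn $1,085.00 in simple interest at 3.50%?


Rearrange the simple interest formula for t:
I = P × r × t  ⇒  t = I / (P × r)
t = $1,085.00 / ($15,500.00 × 0.035)
t = 2

t = I/(P×r) = 2 years


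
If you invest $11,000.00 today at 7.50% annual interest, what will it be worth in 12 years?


Future value formula: FV = PV × (1 + r)^t
FV = $11,000.00 × (1 + 0.075)^12
FV = $11,000.00 × 2.381780
FV = $26,199.58

FV = PV × (1 + r)^t = $26,199.58


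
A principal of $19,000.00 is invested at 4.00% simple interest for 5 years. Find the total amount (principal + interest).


Total amount formula: A = P(1 + rt) = P + P·r·t
Interest: I = P × r × t = $19,000.00 × 0.04 × 5 = $3,800.00
A = P + I = $19,000.00 + $3,800.00 = $22,800.00

A = P + I = P(1 + rt) = $22,800.00


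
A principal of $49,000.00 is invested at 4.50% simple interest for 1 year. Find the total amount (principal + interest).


Total amount formula: A = P(1 + rt) = P + P·r·t
Interest: I = P × r × t = $49,000.00 × 0.045 × 1 = $2,205.00
A = P + I = $49,000.00 + $2,205.00 = $51,205.00

A = P + I = P(1 + rt) = $51,205.00


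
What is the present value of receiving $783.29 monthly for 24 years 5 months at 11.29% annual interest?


Present value of an ordinary annuity: PV = PMT × (1 − (1 + r)^(−n)) / r
Monthly rate r = 0.1129/12 ≈ 0.00940833, n = 293
PV = $783.29 × (1 − (1 + 0.1129/12)^(−293)) / (0.1129/12)
PV = $783.29 × 99.451370
PV = $77,899.26

PV = PMT × (1-(1+r)^(-n))/r = $77,899.26


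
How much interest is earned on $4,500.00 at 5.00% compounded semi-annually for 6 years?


Compound interest earned = final amount − principal.
A = P(1 + r/n)^(nt) = $4,500.00 × (1 + 0.05/2)^(2 × 6) = $6,052.00
Interest = A − P = $6,052.00 − $4,500.00 = $1,552.00

Interest = A - P = $1,552.00


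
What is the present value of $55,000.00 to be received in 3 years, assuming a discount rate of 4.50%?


Present value formula: PV = FV / (1 + r)^t
PV = $55,000.00 / (1 + 0.045)^3
PV = $55,000.00 / 1.1411661
PV = $48,196.31

PV = FV / (1 + r)^t = $48,196.31


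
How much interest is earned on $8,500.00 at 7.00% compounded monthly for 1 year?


Compound interest earned = final amount − principal.
A = P(1 + r/n)^(nt) = $8,500.00 × (1 + 0.07/12)^(12 × 1) = $9,114.47
Interest = A − P = $9,114.47 − $8,500.00 = $614.47

Interest = A - P = $614.47


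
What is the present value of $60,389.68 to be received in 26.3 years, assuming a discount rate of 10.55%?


Present value formula: PV = FV / (1 + r)^t
PV = $60,389.68 / (1 + 0.1055)^26.3
PV = $60,389.68 / 13.982829
PV = $4,318.85

PV = FV / (1 + r)^t = $4,318.85


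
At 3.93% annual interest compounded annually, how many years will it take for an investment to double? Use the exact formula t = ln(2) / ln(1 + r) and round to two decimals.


Doubling condition: (1 + r)^t = 2
Take ln of both sides: t × ln(1 + r) = ln(2)
t = ln(2) / ln(1 + r)
t = 0.693147 / 0.038547
t = 17.98

t = ln(2) / ln(1 + r) = 17.98 years


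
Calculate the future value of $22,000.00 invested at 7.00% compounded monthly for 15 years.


Compound interest formula: A = P(1 + r/n)^(nt)
A = $22,000.00 × (1 + 0.07/12)^(12 × 15)
Growth factor: (1 + 0.07/12)^180 = 2.848947
A = $22,000.00 × 2.848947
A = $62,676.83

A = P(1 + r/n)^(nt) = $62,676.83


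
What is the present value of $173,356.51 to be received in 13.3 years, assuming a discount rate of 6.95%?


Present value formula: PV = FV / (1 + r)^t
PV = $173,356.51 / (1 + 0.0695)^13.3
PV = $173,356.51 / 2.4440185
PV = $70,930.93

PV = FV / (1 + r)^t = $70,930.93


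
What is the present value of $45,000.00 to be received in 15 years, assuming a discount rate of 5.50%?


Present value formula: PV = FV / (1 + r)^t
PV = $45,000.00 / (1 + 0.055)^15
PV = $45,000.00 / 2.232476
PV = $20,156.99

PV = FV / (1 + r)^t = $20,156.99


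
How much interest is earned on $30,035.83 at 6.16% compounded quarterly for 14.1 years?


Compound interest earned = final amount − principal.
A = P(1 + r/n)^(nt) = $30,035.83 × (1 + 0.0616/4)^(4 × 14.1) = $71,117.32
Interest = A − P = $71,117.32 − $30,035.83 = $41,081.49

Interest = A - P = $41,081.49


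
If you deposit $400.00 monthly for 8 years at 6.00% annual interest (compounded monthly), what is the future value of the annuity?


Future value of an ordinary annuity: FV = PMT × ((1 + r)^n − 1) / r
Monthly rate r = 0.06/12 = 0.005, n = 96
FV = $400.00 × ((1 + 0.06/12)^96 − 1) / (0.06/12)
FV = $400.00 × 122.828542
FV = $49,131.42

FV = PMT × ((1+r)^n - 1)/r = $49,131.42


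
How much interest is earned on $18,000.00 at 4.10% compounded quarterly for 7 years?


Compound interest earned = final amount − principal.
A = P(1 + r/n)^(nt) = $18,000.00 × (1 + 0.041/4)^(4 × 7) = $23,948.62
Interest = A − P = $23,948.62 − $18,000.00 = $5,948.62

Interest = A - P = $5,948.62


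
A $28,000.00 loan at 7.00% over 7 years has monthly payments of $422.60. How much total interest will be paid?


Total paid over the life of the loan = PMT × n.
Total paid = $422.60 × 84 = $35,498.40
Total interest = total paid − principal = $35,498.40 − $28,000.00 = $7,498.40

Total interest = (PMT × n) - PV = $7,498.40


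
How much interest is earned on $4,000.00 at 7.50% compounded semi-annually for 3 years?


Compound interest earned = final amount − principal.
A = P(1 + r/n)^(nt) = $4,000.00 × (1 + 0.075/2)^(2 × 3) = $4,988.71
Interest = A − P = $4,988.71 − $4,000.00 = $988.71

Interest = A - P = $988.71


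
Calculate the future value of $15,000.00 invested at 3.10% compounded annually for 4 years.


Compound interest formula: A = P(1 + r/n)^(nt)
A = $15,000.00 × (1 + 0.031/1)^(1 × 4)
Growth factor: (1 + 0.031/1)^4 = 1.129886
A = $15,000.00 × 1.129886
A = $16,948.29

A = P(1 + r/n)^(nt) = $16,948.29


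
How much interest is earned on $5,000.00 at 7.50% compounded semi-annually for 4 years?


Compound interest earned = final amount − principal.
A = P(1 + r/n)^(nt) = $5,000.00 × (1 + 0.075/2)^(2 × 4) = $6,712.35
Interest = A − P = $6,712.35 − $5,000.00 = $1,712.35

Interest = A - P = $1,712.35


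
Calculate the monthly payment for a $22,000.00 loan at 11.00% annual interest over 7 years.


Loan payment formula: PMT = PV × r / (1 − (1 + r)^(−n))
Monthly rate r = 0.11/12 ≈ 0.00916667, n = 84 months
Denominator: 1 − (1 + 0.11/12)^(−84) = 0.535360
PMT = $22,000.00 × (0.11/12) / 0.535360
PMT = $376.69 per month

PMT = PV × r / (1-(1+r)^(-n)) = $376.69/month


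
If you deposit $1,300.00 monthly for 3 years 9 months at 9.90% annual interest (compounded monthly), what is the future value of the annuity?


Future value of an ordinary annuity: FV = PMT × ((1 + r)^n − 1) / r
Monthly rate r = 0.099/12 = 0.00825, n = 45
FV = $1,300.00 × ((1 + 0.099/12)^45 − 1) / (0.099/12)
FV = $1,300.00 × 54.222956
FV = $70,489.84

FV = PMT × ((1+r)^n - 1)/r = $70,489.84


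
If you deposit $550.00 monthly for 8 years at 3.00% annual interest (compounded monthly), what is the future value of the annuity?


Future value of an ordinary annuity: FV = PMT × ((1 + r)^n − 1) / r
Monthly rate r = 0.03/12 = 0.0025, n = 96
FV = $550.00 × ((1 + 0.03/12)^96 − 1) / (0.03/12)
FV = $550.00 × 108.347387
FV = $59,591.06

FV = PMT × ((1+r)^n - 1)/r = $59,591.06


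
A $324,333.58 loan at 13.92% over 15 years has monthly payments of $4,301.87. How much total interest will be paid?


Total paid over the life of the loan = PMT × n.
Total paid = $4,301.87 × 180 = $774,336.60
Total interest = total paid − principal = $774,336.60 − $324,333.58 = $450,003.02

Total interest = (PMT × n) - PV = $450,003.02


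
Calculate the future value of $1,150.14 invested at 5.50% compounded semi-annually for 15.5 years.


Compound interest formula: A = P(1 + r/n)^(nt)
A = $1,150.14 × (1 + 0.055/2)^(2 × 15.5)
Growth factor: (1 + 0.055/2)^31 = 2.318658
A = $1,150.14 × 2.318658
A = $2,666.78

A = P(1 + r/n)^(nt) = $2,666.78


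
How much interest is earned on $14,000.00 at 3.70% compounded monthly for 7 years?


Compound interest earned = final amount − principal.
A = P(1 + r/n)^(nt) = $14,000.00 × (1 + 0.037/12)^(12 × 7) = $18,131.65
Interest = A − P = $18,131.65 − $14,000.00 = $4,131.65

Interest = A - P = $4,131.65


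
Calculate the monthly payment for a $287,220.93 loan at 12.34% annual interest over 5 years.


Loan payment formula: PMT = PV × r / (1 − (1 + r)^(−n))
Monthly rate r = 0.1234/12 ≈ 0.01028333, n = 60 months
Denominator: 1 − (1 + 0.1234/12)^(−60) = 0.4587366
PMT = $287,220.93 × (0.1234/12) / 0.4587366
PMT = $6,438.53 per month

PMT = PV × r / (1-(1+r)^(-n)) = $6,438.53/month


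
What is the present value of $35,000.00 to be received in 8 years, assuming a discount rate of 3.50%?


Present value formula: PV = FV / (1 + r)^t
PV = $35,000.00 / (1 + 0.035)^8
PV = $35,000.00 / 1.31680904
PV = $26,579.40

PV = FV / (1 + r)^t = $26,579.40


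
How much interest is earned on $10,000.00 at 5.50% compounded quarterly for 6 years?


Compound interest earned = final amount − principal.
A = P(1 + r/n)^(nt) = $10,000.00 × (1 + 0.055/4)^(4 × 6) = $13,878.45
Interest = A − P = $13,878.45 − $10,000.00 = $3,878.45

Interest = A - P = $3,878.45


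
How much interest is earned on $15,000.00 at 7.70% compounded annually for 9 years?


Compound interest earned = final amount − principal.
A = P(1 + r/n)^(nt) = $15,000.00 × (1 + 0.077/1)^(1 × 9) = $29,243.72
Interest = A − P = $29,243.72 − $15,000.00 = $14,243.72

Interest = A - P = $14,243.72


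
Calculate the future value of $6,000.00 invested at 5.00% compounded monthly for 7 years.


Compound interest formula: A = P(1 + r/n)^(nt)
A = $6,000.00 × (1 + 0.05/12)^(12 × 7)
Growth factor: (1 + 0.05/12)^84 = 1.418036
A = $6,000.00 × 1.418036
A = $8,508.22

A = P(1 + r/n)^(nt) = $8,508.22


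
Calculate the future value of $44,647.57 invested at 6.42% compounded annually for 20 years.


Compound interest formula: A = P(1 + r/n)^(nt)
A = $44,647.57 × (1 + 0.0642/1)^(1 × 20)
Growth factor: (1 + 0.0642/1)^20 = 3.4710837
A = $44,647.57 × 3.4710837
A = $154,975.45

A = P(1 + r/n)^(nt) = $154,975.45


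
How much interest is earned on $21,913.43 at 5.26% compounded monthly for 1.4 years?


Compound interest earned = final amount − principal.
A = P(1 + r/n)^(nt) = $21,913.43 × (1 + 0.0526/12)^(12 × 1.4) = $23,584.24
Interest = A − P = $23,584.24 − $21,913.43 = $1,670.81

Interest = A - P = $1,670.81


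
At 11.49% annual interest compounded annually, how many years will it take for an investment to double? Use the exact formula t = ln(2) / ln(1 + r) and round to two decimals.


Doubling condition: (1 + r)^t = 2
Take ln of both sides: t × ln(1 + r) = ln(2)
t = ln(2) / ln(1 + r)
t = 0.693147 / 0.108765
t = 6.37

t = ln(2) / ln(1 + r) = 6.37 years


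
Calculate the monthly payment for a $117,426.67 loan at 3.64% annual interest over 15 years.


Loan payment formula: PMT = PV × r / (1 − (1 + r)^(−n))
Monthly rate r = 0.0364/12 ≈ 0.00303333, n = 180 months
Denominator: 1 − (1 + 0.0364/12)^(−180) = 0.420259
PMT = $117,426.67 × (0.0364/12) / 0.420259
PMT = $847.56 per month

PMT = PV × r / (1-(1+r)^(-n)) = $847.56/month


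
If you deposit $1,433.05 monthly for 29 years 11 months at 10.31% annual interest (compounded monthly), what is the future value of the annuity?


Future value of an ordinary annuity: FV = PMT × ((1 + r)^n − 1) / r
Monthly rate r = 0.1031/12 ≈ 0.00859167, n = 359
FV = $1,433.05 × ((1 + 0.1031/12)^359 − 1) / (0.1031/12)
FV = $1,433.05 × 2394.005117
FV = $3,430,729.03

FV = PMT × ((1+r)^n - 1)/r = $3,430,729.03


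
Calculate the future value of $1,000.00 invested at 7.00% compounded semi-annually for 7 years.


Compound interest formula: A = P(1 + r/n)^(nt)
A = $1,000.00 × (1 + 0.07/2)^(2 × 7)
Growth factor: (1 + 0.07/2)^14 = 1.6186945
A = $1,000.00 × 1.6186945
A = $1,618.69

A = P(1 + r/n)^(nt) = $1,618.69


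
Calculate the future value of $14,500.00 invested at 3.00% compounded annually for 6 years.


Compound interest formula: A = P(1 + r/n)^(nt)
A = $14,500.00 × (1 + 0.03/1)^(1 × 6)
Growth factor: (1 + 0.03/1)^6 = 1.1940523
A = $14,500.00 × 1.1940523
A = $17,313.76

A = P(1 + r/n)^(nt) = $17,313.76


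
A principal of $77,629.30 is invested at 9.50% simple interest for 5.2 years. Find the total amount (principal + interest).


Total amount formula: A = P(1 + rt) = P + P·r·t
Interest: I = P × r × t = $77,629.30 × 0.095 × 5.2 = $38,348.87
A = P + I = $77,629.30 + $38,348.87 = $115,978.17

A = P + I = P(1 + rt) = $115,978.17


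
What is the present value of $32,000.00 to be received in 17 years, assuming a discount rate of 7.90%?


Present value formula: PV = FV / (1 + r)^t
PV = $32,000.00 / (1 + 0.079)^17
PV = $32,000.00 / 3.642206
PV = $8,785.88

PV = FV / (1 + r)^t = $8,785.88


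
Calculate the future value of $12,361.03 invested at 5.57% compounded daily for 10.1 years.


Compound interest formula: A = P(1 + r/n)^(nt)
A = $12,361.03 × (1 + 0.0557/365)^(365 × 10.1)
Growth factor: (1 + 0.0557/365)^3686.5 = 1.755102
A = $12,361.03 × 1.755102
A = $21,694.87

A = P(1 + r/n)^(nt) = $21,694.87


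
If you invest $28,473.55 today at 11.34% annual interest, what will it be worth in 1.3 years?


Future value formula: FV = PV × (1 + r)^t
FV = $28,473.55 × (1 + 0.1134)^1.3
FV = $28,473.55 × 1.1498643
FV = $32,740.72

FV = PV × (1 + r)^t = $32,740.72


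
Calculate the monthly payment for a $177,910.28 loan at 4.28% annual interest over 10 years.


Loan payment formula: PMT = PV × r / (1 − (1 + r)^(−n))
Monthly rate r = 0.0428/12 ≈ 0.00356667, n = 120 months
Denominator: 1 − (1 + 0.0428/12)^(−120) = 0.3476921
PMT = $177,910.28 × (0.0428/12) / 0.3476921
PMT = $1,825.02 per month

PMT = PV × r / (1-(1+r)^(-n)) = $1,825.02/month


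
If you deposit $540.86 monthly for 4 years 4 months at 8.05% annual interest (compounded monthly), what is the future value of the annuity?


Future value of an ordinary annuity: FV = PMT × ((1 + r)^n − 1) / r
Monthly rate r = 0.0805/12 ≈ 0.00670833, n = 52
FV = $540.86 × ((1 + 0.0805/12)^52 − 1) / (0.0805/12)
FV = $540.86 × 61.977069
FV = $33,520.92

FV = PMT × ((1+r)^n - 1)/r = $33,520.92


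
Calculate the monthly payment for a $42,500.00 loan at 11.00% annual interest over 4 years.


Loan payment formula: PMT = PV × r / (1 − (1 + r)^(−n))
Monthly rate r = 0.11/12 ≈ 0.00916667, n = 48 months
Denominator: 1 − (1 + 0.11/12)^(−48) = 0.3546714
PMT = $42,500.00 × (0.11/12) / 0.3546714
PMT = $1,098.43 per month

PMT = PV × r / (1-(1+r)^(-n)) = $1,098.43/month


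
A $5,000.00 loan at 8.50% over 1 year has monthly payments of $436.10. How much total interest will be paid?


Total paid over the life of the loan = PMT × n.
Total paid = $436.10 × 12 = $5,233.20
Total interest = total paid − principal = $5,233.20 − $5,000.00 = $233.20

Total interest = (PMT × n) - PV = $233.20


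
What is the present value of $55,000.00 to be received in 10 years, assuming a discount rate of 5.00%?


Present value formula: PV = FV / (1 + r)^t
PV = $55,000.00 / (1 + 0.05)^10
PV = $55,000.00 / 1.6288946
PV = $33,765.23

PV = FV / (1 + r)^t = $33,765.23


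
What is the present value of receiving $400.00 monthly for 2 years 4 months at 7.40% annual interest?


Present value of an ordinary annuity: PV = PMT × (1 − (1 + r)^(−n)) / r
Monthly rate r = 0.074/12 ≈ 0.00616667, n = 28
PV = $400.00 × (1 − (1 + 0.074/12)^(−28)) / (0.074/12)
PV = $400.00 × 25.643629
PV = $10,257.45

PV = PMT × (1-(1+r)^(-n))/r = $10,257.45


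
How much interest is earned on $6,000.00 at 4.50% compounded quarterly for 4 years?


Compound interest earned = final amount − principal.
A = P(1 + r/n)^(nt) = $6,000.00 × (1 + 0.045/4)^(4 × 4) = $7,176.09
Interest = A − P = $7,176.09 − $6,000.00 = $1,176.09

Interest = A - P = $1,176.09


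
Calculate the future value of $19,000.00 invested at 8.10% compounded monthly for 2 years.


Compound interest formula: A = P(1 + r/n)^(nt)
A = $19,000.00 × (1 + 0.081/12)^(12 × 2)
Growth factor: (1 + 0.081/12)^24 = 1.1752204
A = $19,000.00 × 1.1752204
A = $22,329.19

A = P(1 + r/n)^(nt) = $22,329.19


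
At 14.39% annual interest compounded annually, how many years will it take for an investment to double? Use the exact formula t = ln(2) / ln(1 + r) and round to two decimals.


Doubling condition: (1 + r)^t = 2
Take ln of both sides: t × ln(1 + r) = ln(2)
t = ln(2) / ln(1 + r)
t = 0.693147 / 0.134443
t = 5.16

t = ln(2) / ln(1 + r) = 5.16 years


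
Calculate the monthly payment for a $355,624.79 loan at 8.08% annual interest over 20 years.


Loan payment formula: PMT = PV × r / (1 − (1 + r)^(−n))
Monthly rate r = 0.0808/12 ≈ 0.00673333, n = 240 months
Denominator: 1 − (1 + 0.0808/12)^(−240) = 0.800229
PMT = $355,624.79 × (0.0808/12) / 0.800229
PMT = $2,992.32 per month

PMT = PV × r / (1-(1+r)^(-n)) = $2,992.32/month


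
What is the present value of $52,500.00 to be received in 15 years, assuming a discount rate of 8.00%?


Present value formula: PV = FV / (1 + r)^t
PV = $52,500.00 / (1 + 0.08)^15
PV = $52,500.00 / 3.172169
PV = $16,550.19

PV = FV / (1 + r)^t = $16,550.19


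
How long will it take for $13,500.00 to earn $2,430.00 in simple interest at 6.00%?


Rearrange the simple interest formula for t:
I = P × r × t  ⇒  t = I / (P × r)
t = $2,430.00 / ($13,500.00 × 0.06)
t = 3

t = I/(P×r) = 3 years


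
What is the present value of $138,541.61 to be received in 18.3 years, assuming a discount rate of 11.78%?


Present value formula: PV = FV / (1 + r)^t
PV = $138,541.61 / (1 + 0.1178)^18.3
PV = $138,541.61 / 7.674730
PV = $18,051.66

PV = FV / (1 + r)^t = $18,051.66


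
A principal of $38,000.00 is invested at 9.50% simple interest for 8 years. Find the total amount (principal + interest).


Total amount formula: A = P(1 + rt) = P + P·r·t
Interest: I = P × r × t = $38,000.00 × 0.095 × 8 = $28,880.00
A = P + I = $38,000.00 + $28,880.00 = $66,880.00

A = P + I = P(1 + rt) = $66,880.00


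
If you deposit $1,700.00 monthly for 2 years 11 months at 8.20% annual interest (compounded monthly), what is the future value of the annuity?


Future value of an ordinary annuity: FV = PMT × ((1 + r)^n − 1) / r
Monthly rate r = 0.082/12 ≈ 0.00683333, n = 35
FV = $1,700.00 × ((1 + 0.082/12)^35 − 1) / (0.082/12)
FV = $1,700.00 × 39.388888
FV = $66,961.11

FV = PMT × ((1+r)^n - 1)/r = $66,961.11


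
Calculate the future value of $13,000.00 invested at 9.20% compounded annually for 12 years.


Compound interest formula: A = P(1 + r/n)^(nt)
A = $13,000.00 × (1 + 0.092/1)^(1 × 12)
Growth factor: (1 + 0.092/1)^12 = 2.875224
A = $13,000.00 × 2.875224
A = $37,377.91

A = P(1 + r/n)^(nt) = $37,377.91


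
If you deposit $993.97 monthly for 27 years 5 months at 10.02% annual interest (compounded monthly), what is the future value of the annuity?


Future value of an ordinary annuity: FV = PMT × ((1 + r)^n − 1) / r
Monthly rate r = 0.1002/12 = 0.00835, n = 329
FV = $993.97 × ((1 + 0.1002/12)^329 − 1) / (0.1002/12)
FV = $993.97 × 1727.091504
FV = $1,716,677.14

FV = PMT × ((1+r)^n - 1)/r = $1,716,677.14


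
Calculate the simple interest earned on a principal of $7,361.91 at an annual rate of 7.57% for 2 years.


Simple interest formula: I = P × r × t
I = $7,361.91 × 0.0757 × 2
I = $1,114.59

I = P × r × t = $1,114.59


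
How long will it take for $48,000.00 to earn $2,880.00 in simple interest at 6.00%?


Rearrange the simple interest formula for t:
I = P × r × t  ⇒  t = I / (P × r)
t = $2,880.00 / ($48,000.00 × 0.06)
t = 1

t = I/(P×r) = 1 year


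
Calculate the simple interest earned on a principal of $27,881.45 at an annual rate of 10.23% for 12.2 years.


Simple interest formula: I = P × r × t
I = $27,881.45 × 0.1023 × 12.2
I = $34,797.72

I = P × r × t = $34,797.72


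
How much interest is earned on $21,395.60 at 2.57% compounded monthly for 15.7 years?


Compound interest earned = final amount − principal.
A = P(1 + r/n)^(nt) = $21,395.60 × (1 + 0.0257/12)^(12 × 15.7) = $32,016.26
Interest = A − P = $32,016.26 − $21,395.60 = $10,620.66

Interest = A - P = $10,620.66


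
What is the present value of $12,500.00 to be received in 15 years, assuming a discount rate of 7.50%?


Present value formula: PV = FV / (1 + r)^t
PV = $12,500.00 / (1 + 0.075)^15
PV = $12,500.00 / 2.958877
PV = $4,224.58

PV = FV / (1 + r)^t = $4,224.58


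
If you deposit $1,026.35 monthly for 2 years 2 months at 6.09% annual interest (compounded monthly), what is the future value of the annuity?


Future value of an ordinary annuity: FV = PMT × ((1 + r)^n − 1) / r
Monthly rate r = 0.0609/12 = 0.005075, n = 26
FV = $1,026.35 × ((1 + 0.0609/12)^26 − 1) / (0.0609/12)
FV = $1,026.35 × 27.718338
FV = $28,448.72

FV = PMT × ((1+r)^n - 1)/r = $28,448.72


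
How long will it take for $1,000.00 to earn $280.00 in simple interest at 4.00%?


Rearrange the simple interest formula for t:
I = P × r × t  ⇒  t = I / (P × r)
t = $280.00 / ($1,000.00 × 0.04)
t = 7

t = I/(P×r) = 7 years


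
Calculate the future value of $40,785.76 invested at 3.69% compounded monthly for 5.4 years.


Compound interest formula: A = P(1 + r/n)^(nt)
A = $40,785.76 × (1 + 0.0369/12)^(12 × 5.4)
Growth factor: (1 + 0.0369/12)^64.8 = 1.220126
A = $40,785.76 × 1.220126
A = $49,763.77

A = P(1 + r/n)^(nt) = $49,763.77


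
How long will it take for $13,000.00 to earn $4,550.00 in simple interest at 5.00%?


Rearrange the simple interest formula for t:
I = P × r × t  ⇒  t = I / (P × r)
t = $4,550.00 / ($13,000.00 × 0.05)
t = 7

t = I/(P×r) = 7 years


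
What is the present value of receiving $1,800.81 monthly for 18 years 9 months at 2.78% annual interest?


Present value of an ordinary annuity: PV = PMT × (1 − (1 + r)^(−n)) / r
Monthly rate r = 0.0278/12 ≈ 0.00231667, n = 225
PV = $1,800.81 × (1 − (1 + 0.0278/12)^(−225)) / (0.0278/12)
PV = $1,800.81 × 175.193124
PV = $315,489.53

PV = PMT × (1-(1+r)^(-n))/r = $315,489.53
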